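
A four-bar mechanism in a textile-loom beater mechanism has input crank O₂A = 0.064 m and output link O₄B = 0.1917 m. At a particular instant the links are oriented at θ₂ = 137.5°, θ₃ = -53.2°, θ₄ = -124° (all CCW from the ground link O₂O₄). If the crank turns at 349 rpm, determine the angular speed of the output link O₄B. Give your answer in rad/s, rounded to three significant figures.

2.40

ω₂ = 36.55 rad/s (from 349 rpm).
Differentiating the loop-closure r₂e^{iθ₂}+r₃e^{iθ₃}=r₁+r₄e^{iθ₄} gives r₂ω₂e^{iθ₂}+r₃ω₃e^{iθ₃}=r₄ω₄e^{iθ₄}.
Eliminating the other unknown: ω₄ = r₂ω₂ sin(θ₂−θ₃) / [r₄ sin(θ₄−θ₃)].
Numerator sine = -0.18567; denominator sine = -0.94438.
Result = 0.064·36.55·(-0.18567) / (0.1917·(-0.94438)) = +2.3988 rad/s; magnitude 2.3988 rad/s.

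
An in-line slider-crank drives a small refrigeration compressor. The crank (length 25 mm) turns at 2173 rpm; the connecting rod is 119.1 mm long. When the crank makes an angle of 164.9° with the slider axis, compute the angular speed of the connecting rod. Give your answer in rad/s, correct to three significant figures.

ω = 227.6 rad/s (converted from 2173 rpm).
The rod makes angle φ with the slider axis where L sinφ = r sinθ; differentiating, L cosφ·φ̇ = r ω cosθ.
L cosφ = √(L² − r² sin²θ) = 0.11892 m.
|ω_rod| = r ω |cosθ| / √(L² − r² sin²θ) = 0.025·227.6·0.96547/0.11892 = 46.186 rad/s.

46.2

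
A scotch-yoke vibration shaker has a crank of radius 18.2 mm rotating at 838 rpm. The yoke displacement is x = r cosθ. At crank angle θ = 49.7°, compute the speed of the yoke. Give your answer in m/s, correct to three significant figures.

ω = 87.76 rad/s (from 838 rpm).
x = r cosθ ⇒ ẋ = −rω sinθ.
|v| = rω|sinθ| = 0.0182·87.76·|sin 49.7°| = 1.2181 m/s.

1.22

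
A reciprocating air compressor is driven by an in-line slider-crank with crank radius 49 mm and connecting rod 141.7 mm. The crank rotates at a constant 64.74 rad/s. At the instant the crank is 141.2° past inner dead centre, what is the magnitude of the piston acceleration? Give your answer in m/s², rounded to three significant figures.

ω = 64.74 rad/s
x(θ) = r cosθ + √(L² − r² sin²θ); with ω constant, a = ω²·d²x/dθ².
d²x/dθ² = −r cosθ − r²(cos2θ)/√u − r⁴ sin²2θ/(4u^{3/2}),  u = L² − r² sin²θ = 0.0191362 m².
Substituting r = 0.049 m, L = 0.1417 m, θ = 141.2°: d²x/dθ² = +0.033941 m.
a = ω²·d²x/dθ² = (64.74)²·(+0.033941) = +142.26 m/s²;  |a| = 142.26 m/s².

142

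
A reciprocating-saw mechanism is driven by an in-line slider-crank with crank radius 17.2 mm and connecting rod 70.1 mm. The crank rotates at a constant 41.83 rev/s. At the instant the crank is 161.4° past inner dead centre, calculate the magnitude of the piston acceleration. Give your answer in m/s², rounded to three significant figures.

892

ω = 2π·41.8 = 262.8 rad/s
x(θ) = r cosθ + √(L² − r² sin²θ); with ω constant, a = ω²·d²x/dθ².
d²x/dθ² = −r cosθ − r²(cos2θ)/√u − r⁴ sin²2θ/(4u^{3/2}),  u = L² − r² sin²θ = 0.00488391 m².
Substituting r = 0.0172 m, L = 0.0701 m, θ = 161.4°: d²x/dθ² = +0.012906 m.
a = ω²·d²x/dθ² = (262.8)²·(+0.012906) = +891.53 m/s²;  |a| = 891.53 m/s².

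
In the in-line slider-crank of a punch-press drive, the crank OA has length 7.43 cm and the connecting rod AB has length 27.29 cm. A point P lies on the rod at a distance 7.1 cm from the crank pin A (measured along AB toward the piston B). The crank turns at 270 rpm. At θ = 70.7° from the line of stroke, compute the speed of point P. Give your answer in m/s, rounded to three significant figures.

ω = 28.27 rad/s.  Crank-pin speed |V_A| = rω = 2.1008 m/s, perpendicular to OA.
Rod angle: sinφ = −(r/L) sinθ ⇒ φ = -14.890°; ω_rod = −rω cosθ/√(L²−r²sin²θ) = -2.6327 rad/s.
V_P = V_A + ω_rod × AP, with AP = 0.071 m along the rod.
Components: V_Px = −rω sinθ − a·ω_rod·sinφ = -2.0308 m/s;  V_Py = rω cosθ + a·ω_rod·cosφ = +0.51369 m/s.
|V_P| = √(V_Px² + V_Py²) = 2.0947 m/s.

2.09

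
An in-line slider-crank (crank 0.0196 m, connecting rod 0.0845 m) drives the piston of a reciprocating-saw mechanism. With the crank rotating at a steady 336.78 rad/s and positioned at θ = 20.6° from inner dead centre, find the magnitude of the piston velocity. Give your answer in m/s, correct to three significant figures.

ω = 336.8 rad/s
For an in-line slider-crank, x = r cosθ + √(L² − r² sin²θ), so v = −rω sinθ·[1 + r cosθ/√(L² − r² sin²θ)].
With r = 0.0196 m, L = 0.0845 m, θ = 20.6°: √(L² − r² sin²θ) = 0.084218 m.
v = −0.0196·336.8·0.35184·[1 + 0.0196·0.93606/0.084218] = -2.8284 m/s.
|v| = 2.8284 m/s.

2.83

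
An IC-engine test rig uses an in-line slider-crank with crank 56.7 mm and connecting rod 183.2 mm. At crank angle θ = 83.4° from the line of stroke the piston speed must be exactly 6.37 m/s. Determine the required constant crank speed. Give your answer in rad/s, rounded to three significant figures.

For an in-line slider-crank, |v_piston| = rω|sinθ|·[1 + r cosθ/√(L² − r² sin²θ)].
With r = 0.0567 m, L = 0.1832 m, θ = 83.4°: the bracketed kinematic factor |dx/dθ| = 0.05843 m.
ω = v/|dx/dθ| = 6.37/0.05843 = 109.02 rad/s.

109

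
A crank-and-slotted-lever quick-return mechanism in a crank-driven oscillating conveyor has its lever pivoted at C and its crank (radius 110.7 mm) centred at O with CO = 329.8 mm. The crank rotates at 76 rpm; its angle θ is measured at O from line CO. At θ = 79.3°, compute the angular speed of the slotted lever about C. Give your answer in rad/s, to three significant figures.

ω = 7.959 rad/s (from 76 rpm).
Crank pin A relative to C: A = (d + r cosθ, r sinθ); lever angle φ = atan2(r sinθ, d + r cosθ).
Differentiating tanφ: φ̇ = rω(d cosθ + r)/(d² + r² + 2dr cosθ).
d² + r² + 2dr cosθ = |CA|² = 0.134579 m²;  d cosθ + r = +0.17193 m.
|ω_lever| = |0.1107·7.959·+0.17193| / 0.134579 = 1.1256 rad/s.

1.13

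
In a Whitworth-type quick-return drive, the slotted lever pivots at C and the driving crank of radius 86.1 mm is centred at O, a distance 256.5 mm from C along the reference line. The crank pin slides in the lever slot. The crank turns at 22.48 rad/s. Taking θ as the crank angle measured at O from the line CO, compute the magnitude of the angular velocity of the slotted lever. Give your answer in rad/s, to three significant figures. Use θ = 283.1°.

ω = 22.48 rad/s
Crank pin A relative to C: A = (d + r cosθ, r sinθ); lever angle φ = atan2(r sinθ, d + r cosθ).
Differentiating tanφ: φ̇ = rω(d cosθ + r)/(d² + r² + 2dr cosθ).
d² + r² + 2dr cosθ = |CA|² = 0.0832165 m²;  d cosθ + r = +0.14424 m.
|ω_lever| = |0.0861·22.48·+0.14424| / 0.0832165 = 3.3548 rad/s.

3.35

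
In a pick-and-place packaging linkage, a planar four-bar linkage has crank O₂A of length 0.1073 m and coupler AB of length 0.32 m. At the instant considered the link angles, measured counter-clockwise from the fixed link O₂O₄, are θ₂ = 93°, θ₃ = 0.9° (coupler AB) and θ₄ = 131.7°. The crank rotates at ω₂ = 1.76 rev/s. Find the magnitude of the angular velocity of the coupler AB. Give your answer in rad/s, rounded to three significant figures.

3.06

ω₂ = 11.06 rad/s (from 1.76 rev/s).
Differentiating the loop-closure r₂e^{iθ₂}+r₃e^{iθ₃}=r₁+r₄e^{iθ₄} gives r₂ω₂e^{iθ₂}+r₃ω₃e^{iθ₃}=r₄ω₄e^{iθ₄}.
Eliminating the other unknown: ω₃ = r₂ω₂ sin(θ₄−θ₂) / [r₃ sin(θ₃−θ₄)].
Numerator sine = +0.62524; denominator sine = -0.75700.
Result = 0.1073·11.06·(+0.62524) / (0.32·(-0.75700)) = -3.0627 rad/s; magnitude 3.0627 rad/s.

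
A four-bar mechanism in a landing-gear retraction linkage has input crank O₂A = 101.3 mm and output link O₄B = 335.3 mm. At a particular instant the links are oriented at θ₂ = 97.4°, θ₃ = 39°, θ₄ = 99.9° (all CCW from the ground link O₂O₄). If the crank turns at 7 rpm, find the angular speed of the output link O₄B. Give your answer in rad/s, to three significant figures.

0.216

ω₂ = 0.733 rad/s (from 7 rpm).
Differentiating the loop-closure r₂e^{iθ₂}+r₃e^{iθ₃}=r₁+r₄e^{iθ₄} gives r₂ω₂e^{iθ₂}+r₃ω₃e^{iθ₃}=r₄ω₄e^{iθ₄}.
Eliminating the other unknown: ω₄ = r₂ω₂ sin(θ₂−θ₃) / [r₄ sin(θ₄−θ₃)].
Numerator sine = +0.85173; denominator sine = +0.87377.
Result = 0.1013·0.733·(+0.85173) / (0.3353·(+0.87377)) = +0.21588 rad/s; magnitude 0.21588 rad/s.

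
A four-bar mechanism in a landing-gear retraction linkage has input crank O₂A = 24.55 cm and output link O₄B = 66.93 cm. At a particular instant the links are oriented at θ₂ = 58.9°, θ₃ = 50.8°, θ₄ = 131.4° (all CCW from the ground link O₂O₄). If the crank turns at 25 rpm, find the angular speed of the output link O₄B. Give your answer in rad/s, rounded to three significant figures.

0.137

ω₂ = 2.618 rad/s (from 25 rpm).
Differentiating the loop-closure r₂e^{iθ₂}+r₃e^{iθ₃}=r₁+r₄e^{iθ₄} gives r₂ω₂e^{iθ₂}+r₃ω₃e^{iθ₃}=r₄ω₄e^{iθ₄}.
Eliminating the other unknown: ω₄ = r₂ω₂ sin(θ₂−θ₃) / [r₄ sin(θ₄−θ₃)].
Numerator sine = +0.14090; denominator sine = +0.98657.
Result = 0.2455·2.618·(+0.14090) / (0.6693·(+0.98657)) = +0.13715 rad/s; magnitude 0.13715 rad/s.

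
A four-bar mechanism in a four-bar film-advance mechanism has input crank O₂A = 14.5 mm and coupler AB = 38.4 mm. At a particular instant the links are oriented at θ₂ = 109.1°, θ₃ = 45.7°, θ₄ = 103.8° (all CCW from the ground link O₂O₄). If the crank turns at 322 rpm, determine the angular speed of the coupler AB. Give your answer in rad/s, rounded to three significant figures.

1.39

ω₂ = 33.72 rad/s (from 322 rpm).
Differentiating the loop-closure r₂e^{iθ₂}+r₃e^{iθ₃}=r₁+r₄e^{iθ₄} gives r₂ω₂e^{iθ₂}+r₃ω₃e^{iθ₃}=r₄ω₄e^{iθ₄}.
Eliminating the other unknown: ω₃ = r₂ω₂ sin(θ₄−θ₂) / [r₃ sin(θ₃−θ₄)].
Numerator sine = -0.09237; denominator sine = -0.84897.
Result = 0.0145·33.72·(-0.09237) / (0.0384·(-0.84897)) = +1.3854 rad/s; magnitude 1.3854 rad/s.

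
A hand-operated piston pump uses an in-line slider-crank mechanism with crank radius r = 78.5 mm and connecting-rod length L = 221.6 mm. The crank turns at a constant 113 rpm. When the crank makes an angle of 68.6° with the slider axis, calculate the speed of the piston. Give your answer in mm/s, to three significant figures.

983

ω = 2π·113/60 = 11.83 rad/s
For an in-line slider-crank, x = r cosθ + √(L² − r² sin²θ), so v = −rω sinθ·[1 + r cosθ/√(L² − r² sin²θ)].
With r = 0.0785 m, L = 0.2216 m, θ = 68.6°: √(L² − r² sin²θ) = 0.2092 m.
v = −0.0785·11.83·0.93106·[1 + 0.0785·0.36488/0.2092] = -0.98329 m/s.
|v| = 0.98329 m/s = 983.29 mm/s.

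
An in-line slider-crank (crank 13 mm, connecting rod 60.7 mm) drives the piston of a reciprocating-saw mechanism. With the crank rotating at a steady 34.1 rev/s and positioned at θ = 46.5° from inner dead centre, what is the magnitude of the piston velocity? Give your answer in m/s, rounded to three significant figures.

2.32

ω = 2π·34.1 = 214.3 rad/s
For an in-line slider-crank, x = r cosθ + √(L² − r² sin²θ), so v = −rω sinθ·[1 + r cosθ/√(L² − r² sin²θ)].
With r = 0.013 m, L = 0.0607 m, θ = 46.5°: √(L² − r² sin²θ) = 0.059963 m.
v = −0.013·214.3·0.72537·[1 + 0.013·0.68835/0.059963] = -2.3219 m/s.
|v| = 2.3219 m/s.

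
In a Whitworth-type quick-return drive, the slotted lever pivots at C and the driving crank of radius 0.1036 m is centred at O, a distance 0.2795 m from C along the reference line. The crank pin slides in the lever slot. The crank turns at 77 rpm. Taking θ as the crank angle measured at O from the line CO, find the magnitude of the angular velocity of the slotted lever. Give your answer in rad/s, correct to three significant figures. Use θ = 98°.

0.669

ω = 8.063 rad/s (from 77 rpm).
Crank pin A relative to C: A = (d + r cosθ, r sinθ); lever angle φ = atan2(r sinθ, d + r cosθ).
Differentiating tanφ: φ̇ = rω(d cosθ + r)/(d² + r² + 2dr cosθ).
d² + r² + 2dr cosθ = |CA|² = 0.0807934 m²;  d cosθ + r = +0.064701 m.
|ω_lever| = |0.1036·8.063·+0.064701| / 0.0807934 = 0.66898 rad/s.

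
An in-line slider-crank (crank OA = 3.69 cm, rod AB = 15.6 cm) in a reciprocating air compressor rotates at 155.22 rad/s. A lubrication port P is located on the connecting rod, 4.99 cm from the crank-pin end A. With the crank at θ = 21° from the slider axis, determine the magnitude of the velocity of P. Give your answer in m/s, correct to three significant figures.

ω = 155.2 rad/s.  Crank-pin speed |V_A| = rω = 5.7276 m/s, perpendicular to OA.
Rod angle: sinφ = −(r/L) sinθ ⇒ φ = -4.863°; ω_rod = −rω cosθ/√(L²−r²sin²θ) = -34.401 rad/s.
V_P = V_A + ω_rod × AP, with AP = 0.0499 m along the rod.
Components: V_Px = −rω sinθ − a·ω_rod·sinφ = -2.1981 m/s;  V_Py = rω cosθ + a·ω_rod·cosφ = +3.6368 m/s.
|V_P| = √(V_Px² + V_Py²) = 4.2494 m/s.

4.25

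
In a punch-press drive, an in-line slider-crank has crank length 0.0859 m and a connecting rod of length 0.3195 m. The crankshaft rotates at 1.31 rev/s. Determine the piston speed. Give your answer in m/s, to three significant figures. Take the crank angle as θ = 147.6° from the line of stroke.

0.292

ω = 2π·1.31 = 8.231 rad/s
For an in-line slider-crank, x = r cosθ + √(L² − r² sin²θ), so v = −rω sinθ·[1 + r cosθ/√(L² − r² sin²θ)].
With r = 0.0859 m, L = 0.3195 m, θ = 147.6°: √(L² − r² sin²θ) = 0.31617 m.
v = −0.0859·8.231·0.53583·[1 + 0.0859·-0.84433/0.31617] = -0.29194 m/s.
|v| = 0.29194 m/s.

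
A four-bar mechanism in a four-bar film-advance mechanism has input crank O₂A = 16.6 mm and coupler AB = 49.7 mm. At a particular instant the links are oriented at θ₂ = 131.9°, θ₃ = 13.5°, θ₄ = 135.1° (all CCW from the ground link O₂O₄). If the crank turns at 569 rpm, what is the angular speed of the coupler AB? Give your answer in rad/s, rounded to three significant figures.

1.30

ω₂ = 59.59 rad/s (from 569 rpm).
Differentiating the loop-closure r₂e^{iθ₂}+r₃e^{iθ₃}=r₁+r₄e^{iθ₄} gives r₂ω₂e^{iθ₂}+r₃ω₃e^{iθ₃}=r₄ω₄e^{iθ₄}.
Eliminating the other unknown: ω₃ = r₂ω₂ sin(θ₄−θ₂) / [r₃ sin(θ₃−θ₄)].
Numerator sine = +0.05582; denominator sine = -0.85173.
Result = 0.0166·59.59·(+0.05582) / (0.0497·(-0.85173)) = -1.3043 rad/s; magnitude 1.3043 rad/s.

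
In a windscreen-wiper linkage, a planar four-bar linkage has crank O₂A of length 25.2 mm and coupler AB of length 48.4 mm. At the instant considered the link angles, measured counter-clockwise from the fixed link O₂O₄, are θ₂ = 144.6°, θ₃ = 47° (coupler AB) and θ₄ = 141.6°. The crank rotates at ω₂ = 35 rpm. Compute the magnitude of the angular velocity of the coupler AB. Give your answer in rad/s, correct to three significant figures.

0.100

ω₂ = 3.665 rad/s (from 35 rpm).
Differentiating the loop-closure r₂e^{iθ₂}+r₃e^{iθ₃}=r₁+r₄e^{iθ₄} gives r₂ω₂e^{iθ₂}+r₃ω₃e^{iθ₃}=r₄ω₄e^{iθ₄}.
Eliminating the other unknown: ω₃ = r₂ω₂ sin(θ₄−θ₂) / [r₃ sin(θ₃−θ₄)].
Numerator sine = -0.05234; denominator sine = -0.99678.
Result = 0.0252·3.665·(-0.05234) / (0.0484·(-0.99678)) = +0.1002 rad/s; magnitude 0.1002 rad/s.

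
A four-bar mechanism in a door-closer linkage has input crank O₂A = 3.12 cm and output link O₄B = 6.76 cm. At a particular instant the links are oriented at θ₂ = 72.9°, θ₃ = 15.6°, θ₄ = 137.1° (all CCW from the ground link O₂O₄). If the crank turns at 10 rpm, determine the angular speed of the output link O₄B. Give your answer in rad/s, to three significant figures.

ω₂ = 1.047 rad/s (from 10 rpm).
Differentiating the loop-closure r₂e^{iθ₂}+r₃e^{iθ₃}=r₁+r₄e^{iθ₄} gives r₂ω₂e^{iθ₂}+r₃ω₃e^{iθ₃}=r₄ω₄e^{iθ₄}.
Eliminating the other unknown: ω₄ = r₂ω₂ sin(θ₂−θ₃) / [r₄ sin(θ₄−θ₃)].
Numerator sine = +0.84151; denominator sine = +0.85264.
Result = 0.0312·1.047·(+0.84151) / (0.0676·(+0.85264)) = +0.47701 rad/s; magnitude 0.47701 rad/s.

0.477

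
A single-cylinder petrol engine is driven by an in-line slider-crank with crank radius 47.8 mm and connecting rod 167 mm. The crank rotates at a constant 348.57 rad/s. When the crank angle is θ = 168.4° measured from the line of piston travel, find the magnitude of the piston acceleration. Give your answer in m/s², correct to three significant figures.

ω = 348.6 rad/s
x(θ) = r cosθ + √(L² − r² sin²θ); with ω constant, a = ω²·d²x/dθ².
d²x/dθ² = −r cosθ − r²(cos2θ)/√u − r⁴ sin²2θ/(4u^{3/2}),  u = L² − r² sin²θ = 0.0277966 m².
Substituting r = 0.0478 m, L = 0.167 m, θ = 168.4°: d²x/dθ² = +0.034184 m.
a = ω²·d²x/dθ² = (348.6)²·(+0.034184) = +4153.4 m/s²;  |a| = 4153.4 m/s².

4150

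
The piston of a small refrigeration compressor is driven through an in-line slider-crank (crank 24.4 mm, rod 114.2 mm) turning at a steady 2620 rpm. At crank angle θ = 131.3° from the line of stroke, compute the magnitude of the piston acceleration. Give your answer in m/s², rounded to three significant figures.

ω = 2π·2620/60 = 274.4 rad/s
x(θ) = r cosθ + √(L² − r² sin²θ); with ω constant, a = ω²·d²x/dθ².
d²x/dθ² = −r cosθ − r²(cos2θ)/√u − r⁴ sin²2θ/(4u^{3/2}),  u = L² − r² sin²θ = 0.0127056 m².
Substituting r = 0.0244 m, L = 0.1142 m, θ = 131.3°: d²x/dθ² = +0.016723 m.
a = ω²·d²x/dθ² = (274.4)²·(+0.016723) = +1258.9 m/s²;  |a| = 1258.9 m/s².

1260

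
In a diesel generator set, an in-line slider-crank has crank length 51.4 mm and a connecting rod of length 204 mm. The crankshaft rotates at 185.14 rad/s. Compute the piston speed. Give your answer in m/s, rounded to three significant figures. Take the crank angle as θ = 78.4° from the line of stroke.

9.81

ω = 185.1 rad/s
For an in-line slider-crank, x = r cosθ + √(L² − r² sin²θ), so v = −rω sinθ·[1 + r cosθ/√(L² − r² sin²θ)].
With r = 0.0514 m, L = 0.204 m, θ = 78.4°: √(L² − r² sin²θ) = 0.19769 m.
v = −0.0514·185.1·0.97958·[1 + 0.0514·0.20108/0.19769] = -9.8092 m/s.
|v| = 9.8092 m/s.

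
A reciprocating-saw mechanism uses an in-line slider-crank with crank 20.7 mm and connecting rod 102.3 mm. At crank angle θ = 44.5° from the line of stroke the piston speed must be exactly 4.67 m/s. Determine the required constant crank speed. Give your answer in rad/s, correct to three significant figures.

281

For an in-line slider-crank, |v_piston| = rω|sinθ|·[1 + r cosθ/√(L² − r² sin²θ)].
With r = 0.0207 m, L = 0.1023 m, θ = 44.5°: the bracketed kinematic factor |dx/dθ| = 0.016624 m.
ω = v/|dx/dθ| = 4.67/0.016624 = 280.92 rad/s.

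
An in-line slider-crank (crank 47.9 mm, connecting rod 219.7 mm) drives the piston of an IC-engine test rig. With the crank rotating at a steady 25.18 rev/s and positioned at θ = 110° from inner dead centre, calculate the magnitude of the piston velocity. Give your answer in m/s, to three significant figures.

6.58

ω = 2π·25.2 = 158.2 rad/s
For an in-line slider-crank, x = r cosθ + √(L² − r² sin²θ), so v = −rω sinθ·[1 + r cosθ/√(L² − r² sin²θ)].
With r = 0.0479 m, L = 0.2197 m, θ = 110°: √(L² − r² sin²θ) = 0.21504 m.
v = −0.0479·158.2·0.93969·[1 + 0.0479·-0.34202/0.21504] = -6.5787 m/s.
|v| = 6.5787 m/s.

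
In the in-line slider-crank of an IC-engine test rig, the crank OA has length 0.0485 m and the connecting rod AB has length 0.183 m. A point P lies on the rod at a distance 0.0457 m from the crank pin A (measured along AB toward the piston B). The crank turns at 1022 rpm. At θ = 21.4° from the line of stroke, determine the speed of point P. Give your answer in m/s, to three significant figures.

4.15

ω = 107 rad/s.  Crank-pin speed |V_A| = rω = 5.1906 m/s, perpendicular to OA.
Rod angle: sinφ = −(r/L) sinθ ⇒ φ = -5.549°; ω_rod = −rω cosθ/√(L²−r²sin²θ) = -26.533 rad/s.
V_P = V_A + ω_rod × AP, with AP = 0.0457 m along the rod.
Components: V_Px = −rω sinθ − a·ω_rod·sinφ = -2.0112 m/s;  V_Py = rω cosθ + a·ω_rod·cosφ = +3.6259 m/s.
|V_P| = √(V_Px² + V_Py²) = 4.1463 m/s.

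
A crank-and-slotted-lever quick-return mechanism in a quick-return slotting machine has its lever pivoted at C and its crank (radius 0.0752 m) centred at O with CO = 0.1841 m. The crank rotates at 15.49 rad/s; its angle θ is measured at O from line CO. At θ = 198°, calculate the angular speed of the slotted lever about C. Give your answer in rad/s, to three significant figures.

ω = 15.49 rad/s
Crank pin A relative to C: A = (d + r cosθ, r sinθ); lever angle φ = atan2(r sinθ, d + r cosθ).
Differentiating tanφ: φ̇ = rω(d cosθ + r)/(d² + r² + 2dr cosθ).
d² + r² + 2dr cosθ = |CA|² = 0.0132144 m²;  d cosθ + r = -0.09989 m.
|ω_lever| = |0.0752·15.49·-0.09989| / 0.0132144 = 8.8053 rad/s.

8.81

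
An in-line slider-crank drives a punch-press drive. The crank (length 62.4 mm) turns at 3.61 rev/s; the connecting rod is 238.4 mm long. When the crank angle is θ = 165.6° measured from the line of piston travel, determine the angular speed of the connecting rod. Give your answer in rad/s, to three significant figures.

ω = 22.68 rad/s (converted from 3.61 rev/s).
The rod makes angle φ with the slider axis where L sinφ = r sinθ; differentiating, L cosφ·φ̇ = r ω cosθ.
L cosφ = √(L² − r² sin²θ) = 0.23789 m.
|ω_rod| = r ω |cosθ| / √(L² − r² sin²θ) = 0.0624·22.68·0.96858/0.23789 = 5.7627 rad/s.

5.76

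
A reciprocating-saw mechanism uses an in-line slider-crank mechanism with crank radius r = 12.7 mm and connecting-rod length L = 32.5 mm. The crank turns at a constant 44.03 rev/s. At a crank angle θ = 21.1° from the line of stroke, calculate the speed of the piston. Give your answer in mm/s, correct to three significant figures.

1730

ω = 2π·44 = 276.6 rad/s
For an in-line slider-crank, x = r cosθ + √(L² − r² sin²θ), so v = −rω sinθ·[1 + r cosθ/√(L² − r² sin²θ)].
With r = 0.0127 m, L = 0.0325 m, θ = 21.1°: √(L² − r² sin²θ) = 0.032177 m.
v = −0.0127·276.6·0.36000·[1 + 0.0127·0.93295/0.032177] = -1.7306 m/s.
|v| = 1.7306 m/s = 1730.6 mm/s.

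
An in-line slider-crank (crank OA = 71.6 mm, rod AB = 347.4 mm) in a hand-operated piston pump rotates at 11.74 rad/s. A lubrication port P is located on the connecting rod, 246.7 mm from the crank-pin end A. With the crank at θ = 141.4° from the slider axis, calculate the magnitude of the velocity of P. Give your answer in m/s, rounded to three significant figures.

0.501

ω = 11.74 rad/s.  Crank-pin speed |V_A| = rω = 0.84058 m/s, perpendicular to OA.
Rod angle: sinφ = −(r/L) sinθ ⇒ φ = -7.388°; ω_rod = −rω cosθ/√(L²−r²sin²θ) = +1.9068 rad/s.
V_P = V_A + ω_rod × AP, with AP = 0.2467 m along the rod.
Components: V_Px = −rω sinθ − a·ω_rod·sinφ = -0.46394 m/s;  V_Py = rω cosθ + a·ω_rod·cosφ = -0.19042 m/s.
|V_P| = √(V_Px² + V_Py²) = 0.5015 m/s.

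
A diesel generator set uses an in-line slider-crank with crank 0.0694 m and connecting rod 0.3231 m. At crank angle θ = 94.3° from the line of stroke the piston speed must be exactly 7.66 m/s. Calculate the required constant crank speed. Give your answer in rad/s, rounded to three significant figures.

For an in-line slider-crank, |v_piston| = rω|sinθ|·[1 + r cosθ/√(L² − r² sin²θ)].
With r = 0.0694 m, L = 0.3231 m, θ = 94.3°: the bracketed kinematic factor |dx/dθ| = 0.068064 m.
ω = v/|dx/dθ| = 7.66/0.068064 = 112.54 rad/s.

113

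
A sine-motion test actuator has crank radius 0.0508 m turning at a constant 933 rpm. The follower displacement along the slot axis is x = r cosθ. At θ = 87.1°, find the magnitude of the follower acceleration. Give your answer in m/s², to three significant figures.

24.5

ω = 97.7 rad/s (from 933 rpm).
x = r cosθ ⇒ ẍ = −rω² cosθ (ω constant).
|a| = rω²|cosθ| = 0.0508·(97.7)²·|cos 87.1°| = 24.534 m/s².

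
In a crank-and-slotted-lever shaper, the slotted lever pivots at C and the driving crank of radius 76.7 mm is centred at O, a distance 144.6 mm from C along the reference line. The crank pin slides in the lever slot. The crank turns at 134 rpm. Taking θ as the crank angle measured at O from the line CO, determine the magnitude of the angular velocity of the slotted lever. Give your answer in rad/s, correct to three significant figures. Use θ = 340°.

4.80

ω = 14.03 rad/s (from 134 rpm).
Crank pin A relative to C: A = (d + r cosθ, r sinθ); lever angle φ = atan2(r sinθ, d + r cosθ).
Differentiating tanφ: φ̇ = rω(d cosθ + r)/(d² + r² + 2dr cosθ).
d² + r² + 2dr cosθ = |CA|² = 0.047636 m²;  d cosθ + r = +0.21258 m.
|ω_lever| = |0.0767·14.03·+0.21258| / 0.047636 = 4.803 rad/s.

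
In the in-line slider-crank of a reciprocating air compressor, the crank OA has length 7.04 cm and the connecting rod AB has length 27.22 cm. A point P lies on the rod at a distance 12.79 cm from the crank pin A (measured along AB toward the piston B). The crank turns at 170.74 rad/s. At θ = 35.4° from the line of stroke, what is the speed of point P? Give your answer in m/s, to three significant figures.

9.26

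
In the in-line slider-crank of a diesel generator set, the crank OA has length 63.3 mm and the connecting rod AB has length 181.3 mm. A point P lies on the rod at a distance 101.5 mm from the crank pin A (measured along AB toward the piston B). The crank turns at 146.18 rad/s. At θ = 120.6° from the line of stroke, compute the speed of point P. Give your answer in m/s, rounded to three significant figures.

ω = 146.2 rad/s.  Crank-pin speed |V_A| = rω = 9.2532 m/s, perpendicular to OA.
Rod angle: sinφ = −(r/L) sinθ ⇒ φ = -17.489°; ω_rod = −rω cosθ/√(L²−r²sin²θ) = +27.24 rad/s.
V_P = V_A + ω_rod × AP, with AP = 0.1015 m along the rod.
Components: V_Px = −rω sinθ − a·ω_rod·sinφ = -7.1337 m/s;  V_Py = rω cosθ + a·ω_rod·cosφ = -2.0732 m/s.
|V_P| = √(V_Px² + V_Py²) = 7.4289 m/s.

7.43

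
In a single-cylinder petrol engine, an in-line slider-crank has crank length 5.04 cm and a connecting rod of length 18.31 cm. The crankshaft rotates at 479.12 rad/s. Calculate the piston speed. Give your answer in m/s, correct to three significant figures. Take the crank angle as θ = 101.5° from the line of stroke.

22.3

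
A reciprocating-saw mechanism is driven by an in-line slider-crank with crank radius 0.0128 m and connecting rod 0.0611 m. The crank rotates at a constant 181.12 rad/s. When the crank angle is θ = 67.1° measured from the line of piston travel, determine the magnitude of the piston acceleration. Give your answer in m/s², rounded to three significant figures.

101

ω = 181.1 rad/s
x(θ) = r cosθ + √(L² − r² sin²θ); with ω constant, a = ω²·d²x/dθ².
d²x/dθ² = −r cosθ − r²(cos2θ)/√u − r⁴ sin²2θ/(4u^{3/2}),  u = L² − r² sin²θ = 0.00359418 m².
Substituting r = 0.0128 m, L = 0.0611 m, θ = 67.1°: d²x/dθ² = -0.0030915 m.
a = ω²·d²x/dθ² = (181.1)²·(-0.0030915) = -101.42 m/s²;  |a| = 101.42 m/s².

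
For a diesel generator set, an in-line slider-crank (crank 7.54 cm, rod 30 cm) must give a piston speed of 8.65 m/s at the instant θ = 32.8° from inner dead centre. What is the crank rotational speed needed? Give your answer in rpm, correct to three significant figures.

For an in-line slider-crank, |v_piston| = rω|sinθ|·[1 + r cosθ/√(L² − r² sin²θ)].
With r = 0.0754 m, L = 0.3 m, θ = 32.8°: the bracketed kinematic factor |dx/dθ| = 0.049555 m.
ω = v/|dx/dθ| = 8.65/0.049555 = 174.55 rad/s.
N = 60ω/(2π) = 1666.9 rpm.

1670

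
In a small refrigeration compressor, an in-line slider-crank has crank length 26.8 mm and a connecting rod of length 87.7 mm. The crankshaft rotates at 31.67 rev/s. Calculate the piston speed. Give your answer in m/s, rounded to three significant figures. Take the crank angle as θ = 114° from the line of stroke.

ω = 2π·31.7 = 199 rad/s
For an in-line slider-crank, x = r cosθ + √(L² − r² sin²θ), so v = −rω sinθ·[1 + r cosθ/√(L² − r² sin²θ)].
With r = 0.0268 m, L = 0.0877 m, θ = 114°: √(L² − r² sin²θ) = 0.084213 m.
v = −0.0268·199·0.91355·[1 + 0.0268·-0.40674/0.084213] = -4.2412 m/s.
|v| = 4.2412 m/s.

4.24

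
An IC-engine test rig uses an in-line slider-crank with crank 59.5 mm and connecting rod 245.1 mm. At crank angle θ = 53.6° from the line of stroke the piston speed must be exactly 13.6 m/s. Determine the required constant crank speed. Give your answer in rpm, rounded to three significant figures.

For an in-line slider-crank, |v_piston| = rω|sinθ|·[1 + r cosθ/√(L² − r² sin²θ)].
With r = 0.0595 m, L = 0.2451 m, θ = 53.6°: the bracketed kinematic factor |dx/dθ| = 0.054926 m.
ω = v/|dx/dθ| = 13.6/0.054926 = 247.61 rad/s.
N = 60ω/(2π) = 2364.5 rpm.

2360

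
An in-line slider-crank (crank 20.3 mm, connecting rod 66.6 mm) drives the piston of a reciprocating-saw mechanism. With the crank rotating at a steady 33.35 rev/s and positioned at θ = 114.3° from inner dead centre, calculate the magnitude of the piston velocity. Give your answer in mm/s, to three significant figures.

ω = 2π·33.4 = 209.5 rad/s
For an in-line slider-crank, x = r cosθ + √(L² − r² sin²θ), so v = −rω sinθ·[1 + r cosθ/√(L² − r² sin²θ)].
With r = 0.0203 m, L = 0.0666 m, θ = 114.3°: √(L² − r² sin²θ) = 0.063979 m.
v = −0.0203·209.5·0.91140·[1 + 0.0203·-0.41151/0.063979] = -3.3707 m/s.
|v| = 3.3707 m/s = 3370.7 mm/s.

3370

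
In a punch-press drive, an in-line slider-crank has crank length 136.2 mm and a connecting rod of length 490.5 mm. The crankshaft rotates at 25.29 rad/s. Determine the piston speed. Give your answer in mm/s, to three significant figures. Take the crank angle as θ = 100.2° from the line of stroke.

3220

ω = 25.29 rad/s
For an in-line slider-crank, x = r cosθ + √(L² − r² sin²θ), so v = −rω sinθ·[1 + r cosθ/√(L² − r² sin²θ)].
With r = 0.1362 m, L = 0.4905 m, θ = 100.2°: √(L² − r² sin²θ) = 0.47183 m.
v = −0.1362·25.29·0.98420·[1 + 0.1362·-0.17708/0.47183] = -3.2168 m/s.
|v| = 3.2168 m/s = 3216.8 mm/s.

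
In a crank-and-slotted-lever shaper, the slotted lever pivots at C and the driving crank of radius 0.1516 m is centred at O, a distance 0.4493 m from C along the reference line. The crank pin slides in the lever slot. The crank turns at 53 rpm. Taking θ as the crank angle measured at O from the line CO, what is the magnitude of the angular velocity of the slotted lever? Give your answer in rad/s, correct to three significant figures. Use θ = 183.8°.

2.81

ω = 5.55 rad/s (from 53 rpm).
Crank pin A relative to C: A = (d + r cosθ, r sinθ); lever angle φ = atan2(r sinθ, d + r cosθ).
Differentiating tanφ: φ̇ = rω(d cosθ + r)/(d² + r² + 2dr cosθ).
d² + r² + 2dr cosθ = |CA|² = 0.0889248 m²;  d cosθ + r = -0.29671 m.
|ω_lever| = |0.1516·5.55·-0.29671| / 0.0889248 = 2.8075 rad/s.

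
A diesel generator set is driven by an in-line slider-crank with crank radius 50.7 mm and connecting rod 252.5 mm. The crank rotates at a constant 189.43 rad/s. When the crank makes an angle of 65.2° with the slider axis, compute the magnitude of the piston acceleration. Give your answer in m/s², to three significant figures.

525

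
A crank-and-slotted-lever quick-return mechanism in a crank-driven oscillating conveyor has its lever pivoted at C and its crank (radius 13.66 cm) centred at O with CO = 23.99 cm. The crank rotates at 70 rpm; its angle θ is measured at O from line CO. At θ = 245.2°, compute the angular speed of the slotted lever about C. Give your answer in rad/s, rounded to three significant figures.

0.739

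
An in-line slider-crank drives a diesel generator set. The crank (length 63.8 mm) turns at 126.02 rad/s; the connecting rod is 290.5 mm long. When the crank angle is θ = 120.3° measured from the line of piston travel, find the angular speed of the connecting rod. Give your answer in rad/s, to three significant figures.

ω = 126 rad/s
The rod makes angle φ with the slider axis where L sinφ = r sinθ; differentiating, L cosφ·φ̇ = r ω cosθ.
L cosφ = √(L² − r² sin²θ) = 0.28523 m.
|ω_rod| = r ω |cosθ| / √(L² − r² sin²θ) = 0.0638·126·0.50453/0.28523 = 14.222 rad/s.

14.2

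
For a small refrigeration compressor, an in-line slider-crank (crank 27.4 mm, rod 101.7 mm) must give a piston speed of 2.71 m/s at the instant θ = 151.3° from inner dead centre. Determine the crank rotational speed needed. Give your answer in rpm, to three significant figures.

For an in-line slider-crank, |v_piston| = rω|sinθ|·[1 + r cosθ/√(L² − r² sin²θ)].
With r = 0.0274 m, L = 0.1017 m, θ = 151.3°: the bracketed kinematic factor |dx/dθ| = 0.010022 m.
ω = v/|dx/dθ| = 2.71/0.010022 = 270.4 rad/s.
N = 60ω/(2π) = 2582.1 rpm.

2580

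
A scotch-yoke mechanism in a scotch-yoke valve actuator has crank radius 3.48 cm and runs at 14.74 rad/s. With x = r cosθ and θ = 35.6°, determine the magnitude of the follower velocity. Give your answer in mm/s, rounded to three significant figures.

ω = 14.74 rad/s
x = r cosθ ⇒ ẋ = −rω sinθ.
|v| = rω|sinθ| = 0.0348·14.74·|sin 35.6°| = 0.2986 m/s = 298.6 mm/s.

299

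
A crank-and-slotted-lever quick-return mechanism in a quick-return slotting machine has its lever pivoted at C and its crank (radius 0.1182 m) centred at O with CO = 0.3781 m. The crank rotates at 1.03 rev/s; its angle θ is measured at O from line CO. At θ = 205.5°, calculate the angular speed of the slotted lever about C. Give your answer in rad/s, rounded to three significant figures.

2.24

ω = 6.472 rad/s (from 1.03 rev/s).
Crank pin A relative to C: A = (d + r cosθ, r sinθ); lever angle φ = atan2(r sinθ, d + r cosθ).
Differentiating tanφ: φ̇ = rω(d cosθ + r)/(d² + r² + 2dr cosθ).
d² + r² + 2dr cosθ = |CA|² = 0.0762552 m²;  d cosθ + r = -0.22307 m.
|ω_lever| = |0.1182·6.472·-0.22307| / 0.0762552 = 2.2377 rad/s.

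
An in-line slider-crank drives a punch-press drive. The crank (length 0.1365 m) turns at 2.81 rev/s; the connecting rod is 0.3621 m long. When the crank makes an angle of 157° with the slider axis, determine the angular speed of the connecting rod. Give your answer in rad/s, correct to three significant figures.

ω = 17.66 rad/s (converted from 2.81 rev/s).
The rod makes angle φ with the slider axis where L sinφ = r sinθ; differentiating, L cosφ·φ̇ = r ω cosθ.
L cosφ = √(L² − r² sin²θ) = 0.35815 m.
|ω_rod| = r ω |cosθ| / √(L² − r² sin²θ) = 0.1365·17.66·0.92050/0.35815 = 6.1941 rad/s.

6.19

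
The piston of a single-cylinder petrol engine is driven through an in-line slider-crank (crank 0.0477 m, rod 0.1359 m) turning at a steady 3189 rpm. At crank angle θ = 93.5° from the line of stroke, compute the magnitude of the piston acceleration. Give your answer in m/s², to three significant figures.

2300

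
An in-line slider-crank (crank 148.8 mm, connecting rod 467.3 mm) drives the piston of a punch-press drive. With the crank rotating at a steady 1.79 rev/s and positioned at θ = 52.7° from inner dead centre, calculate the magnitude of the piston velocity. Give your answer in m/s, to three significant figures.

1.60

ω = 2π·1.79 = 11.25 rad/s
For an in-line slider-crank, x = r cosθ + √(L² − r² sin²θ), so v = −rω sinθ·[1 + r cosθ/√(L² − r² sin²θ)].
With r = 0.1488 m, L = 0.4673 m, θ = 52.7°: √(L² − r² sin²θ) = 0.45206 m.
v = −0.1488·11.25·0.79547·[1 + 0.1488·0.60599/0.45206] = -1.5968 m/s.
|v| = 1.5968 m/s.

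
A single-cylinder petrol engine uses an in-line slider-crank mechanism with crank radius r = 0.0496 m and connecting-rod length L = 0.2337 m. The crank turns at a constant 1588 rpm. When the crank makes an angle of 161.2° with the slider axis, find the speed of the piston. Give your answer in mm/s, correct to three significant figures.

ω = 2π·1588/60 = 166.3 rad/s
For an in-line slider-crank, x = r cosθ + √(L² − r² sin²θ), so v = −rω sinθ·[1 + r cosθ/√(L² − r² sin²θ)].
With r = 0.0496 m, L = 0.2337 m, θ = 161.2°: √(L² − r² sin²θ) = 0.23315 m.
v = −0.0496·166.3·0.32227·[1 + 0.0496·-0.94665/0.23315] = -2.1228 m/s.
|v| = 2.1228 m/s = 2122.8 mm/s.

2120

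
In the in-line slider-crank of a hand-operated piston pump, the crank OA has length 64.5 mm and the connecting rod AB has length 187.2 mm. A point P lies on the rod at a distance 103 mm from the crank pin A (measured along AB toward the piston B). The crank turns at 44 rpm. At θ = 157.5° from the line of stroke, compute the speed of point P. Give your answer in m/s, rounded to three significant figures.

ω = 4.608 rad/s.  Crank-pin speed |V_A| = rω = 0.29719 m/s, perpendicular to OA.
Rod angle: sinφ = −(r/L) sinθ ⇒ φ = -7.577°; ω_rod = −rω cosθ/√(L²−r²sin²θ) = +1.4796 rad/s.
V_P = V_A + ω_rod × AP, with AP = 0.103 m along the rod.
Components: V_Px = −rω sinθ − a·ω_rod·sinφ = -0.093636 m/s;  V_Py = rω cosθ + a·ω_rod·cosφ = -0.1235 m/s.
|V_P| = √(V_Px² + V_Py²) = 0.15498 m/s.

0.155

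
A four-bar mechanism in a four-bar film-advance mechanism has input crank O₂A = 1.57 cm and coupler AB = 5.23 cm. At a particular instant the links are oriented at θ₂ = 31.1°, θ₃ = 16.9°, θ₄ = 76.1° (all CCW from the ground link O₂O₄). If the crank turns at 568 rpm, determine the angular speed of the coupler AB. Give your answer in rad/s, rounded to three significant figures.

ω₂ = 59.48 rad/s (from 568 rpm).
Differentiating the loop-closure r₂e^{iθ₂}+r₃e^{iθ₃}=r₁+r₄e^{iθ₄} gives r₂ω₂e^{iθ₂}+r₃ω₃e^{iθ₃}=r₄ω₄e^{iθ₄}.
Eliminating the other unknown: ω₃ = r₂ω₂ sin(θ₄−θ₂) / [r₃ sin(θ₃−θ₄)].
Numerator sine = +0.70711; denominator sine = -0.85896.
Result = 0.0157·59.48·(+0.70711) / (0.0523·(-0.85896)) = -14.699 rad/s; magnitude 14.699 rad/s.

14.7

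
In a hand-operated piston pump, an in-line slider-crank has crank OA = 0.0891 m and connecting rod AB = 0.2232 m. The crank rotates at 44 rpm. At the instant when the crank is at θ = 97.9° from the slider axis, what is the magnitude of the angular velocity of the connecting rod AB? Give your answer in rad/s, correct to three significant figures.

0.275

ω = 4.608 rad/s (converted from 44 rpm).
The rod makes angle φ with the slider axis where L sinφ = r sinθ; differentiating, L cosφ·φ̇ = r ω cosθ.
L cosφ = √(L² − r² sin²θ) = 0.20501 m.
|ω_rod| = r ω |cosθ| / √(L² − r² sin²θ) = 0.0891·4.608·0.13744/0.20501 = 0.27524 rad/s.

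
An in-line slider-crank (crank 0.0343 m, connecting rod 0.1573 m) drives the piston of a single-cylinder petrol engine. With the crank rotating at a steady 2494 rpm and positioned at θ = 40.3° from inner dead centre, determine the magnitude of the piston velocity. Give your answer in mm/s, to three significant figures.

6770

ω = 2π·2494/60 = 261.2 rad/s
For an in-line slider-crank, x = r cosθ + √(L² − r² sin²θ), so v = −rω sinθ·[1 + r cosθ/√(L² − r² sin²θ)].
With r = 0.0343 m, L = 0.1573 m, θ = 40.3°: √(L² − r² sin²θ) = 0.15573 m.
v = −0.0343·261.2·0.64679·[1 + 0.0343·0.76267/0.15573] = -6.7674 m/s.
|v| = 6.7674 m/s = 6767.4 mm/s.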